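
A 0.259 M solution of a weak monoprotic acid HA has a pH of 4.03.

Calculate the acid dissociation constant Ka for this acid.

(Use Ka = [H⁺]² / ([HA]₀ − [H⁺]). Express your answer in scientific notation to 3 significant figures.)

[H⁺] = 10^(−pH) = 10^(−4.03) = 9.333e-05 M. For HA ⇌ H⁺ + A⁻, Ka = [H⁺][A⁻]/[HA] = [H⁺]² / ([HA]₀ − [H⁺]) = (9.333e-05)² / (0.259 − 9.333e-05) = 3.36e-08.

K_a = 3.36e-08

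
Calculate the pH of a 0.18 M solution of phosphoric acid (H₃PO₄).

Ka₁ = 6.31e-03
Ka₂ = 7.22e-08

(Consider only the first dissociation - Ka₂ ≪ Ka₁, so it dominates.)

First dissociation dominates. From Ka₁ = [H⁺][HA⁻]/[H₂A], x² + Ka₁·x − Ka₁·C = 0 with C = 0.18 M and Ka₁ = 6.31e-03. Solving: [H⁺] = (−Ka₁ + √(Ka₁² + 4·Ka₁·C)) / 2 = 3.0694e-02 M. pH = -log(3.0694e-02) = 1.51.

pH = 1.51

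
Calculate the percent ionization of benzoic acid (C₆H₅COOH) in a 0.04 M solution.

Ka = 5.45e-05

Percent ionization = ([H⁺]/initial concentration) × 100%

Using Ka equilibrium: x² + Ka×x - Ka×C = 0. Solving: [H⁺] = 1.4495e-03. Percent = (1.4495e-03/0.04) × 100

Percent ionization = 3.62%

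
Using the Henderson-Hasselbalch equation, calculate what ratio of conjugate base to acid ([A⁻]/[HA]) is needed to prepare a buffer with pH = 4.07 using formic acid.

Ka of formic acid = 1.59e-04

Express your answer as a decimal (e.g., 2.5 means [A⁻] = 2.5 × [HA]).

pKa = -log(1.59e-04) = 3.7986. pH = pKa + log([A⁻]/[HA]), so log([A⁻]/[HA]) = pH − pKa = 4.07 − 3.7986 = 0.2714. [A⁻]/[HA] = 10^(0.2714) = 1.87

[A⁻]/[HA] = 1.87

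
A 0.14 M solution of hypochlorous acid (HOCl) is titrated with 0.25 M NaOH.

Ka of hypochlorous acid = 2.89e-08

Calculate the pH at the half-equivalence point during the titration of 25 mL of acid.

At half-equivalence [HA] = [A⁻], so Henderson-Hasselbalch gives pH = pKa = -log(2.89e-08) = 7.54.

pH = pKa = 7.54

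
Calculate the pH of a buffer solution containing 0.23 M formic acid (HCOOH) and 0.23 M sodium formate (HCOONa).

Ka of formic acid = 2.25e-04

pKa = -log(2.25e-04) = 3.65. pH = pKa + log([A⁻]/[HA]) = 3.65 + log(0.23/0.23)

pH = 3.65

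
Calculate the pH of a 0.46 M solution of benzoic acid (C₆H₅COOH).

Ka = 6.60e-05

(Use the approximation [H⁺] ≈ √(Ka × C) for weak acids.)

[H⁺] = √(Ka × C) = √(6.60e-05 × 0.46) = 5.5100e-03. pH = -log(5.5100e-03)

pH = 2.26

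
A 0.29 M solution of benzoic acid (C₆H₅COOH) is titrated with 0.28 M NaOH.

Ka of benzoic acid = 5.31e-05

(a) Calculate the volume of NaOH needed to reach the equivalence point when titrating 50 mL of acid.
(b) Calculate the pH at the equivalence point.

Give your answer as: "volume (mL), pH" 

moles acid = 0.29 × 50/1000 = 0.0145 mol; V_base = moles/0.28 × 1000 = 51.8 mL. At equivalence only the conjugate base is present: [A⁻] = 0.0145/0.102 = 1.4246e-01 M. Kb = Kw/Ka = 1.88e-10; [OH⁻] = √(Kb × [A⁻]) = 5.1796e-06; pOH = 5.29; pH = 14 - pOH = 8.71.

V = 51.8 mL, pH = 8.71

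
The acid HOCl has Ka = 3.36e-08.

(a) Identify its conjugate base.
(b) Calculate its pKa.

(a) The conjugate base is formed by removing one H⁺ from HOCl, giving OCl⁻. (b) pKa = -log(Ka) = -log(3.36e-08) = 7.47.

Conjugate base: OCl⁻; pK_a = 7.47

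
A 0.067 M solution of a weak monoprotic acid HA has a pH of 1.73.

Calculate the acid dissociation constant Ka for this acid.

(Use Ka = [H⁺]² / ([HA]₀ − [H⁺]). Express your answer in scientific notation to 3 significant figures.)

[H⁺] = 10^(−pH) = 10^(−1.73) = 1.862e-02 M. For HA ⇌ H⁺ + A⁻, Ka = [H⁺][A⁻]/[HA] = [H⁺]² / ([HA]₀ − [H⁺]) = (1.862e-02)² / (0.067 − 1.862e-02) = 7.17e-03.

K_a = 7.17e-03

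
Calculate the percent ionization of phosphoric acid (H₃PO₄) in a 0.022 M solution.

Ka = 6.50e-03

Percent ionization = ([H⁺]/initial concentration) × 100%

Using Ka equilibrium: x² + Ka×x - Ka×C = 0. Solving: [H⁺] = 9.1420e-03. Percent = (9.1420e-03/0.022) × 100

Percent ionization = 41.6%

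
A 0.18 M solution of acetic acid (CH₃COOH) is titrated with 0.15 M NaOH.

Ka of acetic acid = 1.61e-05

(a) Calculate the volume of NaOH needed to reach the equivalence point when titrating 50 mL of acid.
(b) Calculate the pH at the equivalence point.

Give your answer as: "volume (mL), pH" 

moles acid = 0.18 × 50/1000 = 0.009 mol; V_base = moles/0.15 × 1000 = 60.0 mL. At equivalence only the conjugate base is present: [A⁻] = 0.009/0.110 = 8.1818e-02 M. Kb = Kw/Ka = 6.21e-10; [OH⁻] = √(Kb × [A⁻]) = 7.1287e-06; pOH = 5.15; pH = 14 - pOH = 8.85.

V = 60.0 mL, pH = 8.85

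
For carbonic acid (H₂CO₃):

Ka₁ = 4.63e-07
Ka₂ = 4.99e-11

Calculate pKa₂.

pKa₂ = -log(Ka₂) = -log(4.99e-11) = 10.30.

pK_{a2} = 10.30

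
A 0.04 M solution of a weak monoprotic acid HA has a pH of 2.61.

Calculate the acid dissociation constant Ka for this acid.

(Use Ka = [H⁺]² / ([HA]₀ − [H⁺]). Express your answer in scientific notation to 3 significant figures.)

[H⁺] = 10^(−pH) = 10^(−2.61) = 2.455e-03 M. For HA ⇌ H⁺ + A⁻, Ka = [H⁺][A⁻]/[HA] = [H⁺]² / ([HA]₀ − [H⁺]) = (2.455e-03)² / (0.04 − 2.455e-03) = 1.60e-04.

K_a = 1.60e-04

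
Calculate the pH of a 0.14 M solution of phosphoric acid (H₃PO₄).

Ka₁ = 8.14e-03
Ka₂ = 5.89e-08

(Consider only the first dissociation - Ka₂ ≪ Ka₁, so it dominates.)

First dissociation dominates. From Ka₁ = [H⁺][HA⁻]/[H₂A], x² + Ka₁·x − Ka₁·C = 0 with C = 0.14 M and Ka₁ = 8.14e-03. Solving: [H⁺] = (−Ka₁ + √(Ka₁² + 4·Ka₁·C)) / 2 = 2.9932e-02 M. pH = -log(2.9932e-02) = 1.52.

pH = 1.52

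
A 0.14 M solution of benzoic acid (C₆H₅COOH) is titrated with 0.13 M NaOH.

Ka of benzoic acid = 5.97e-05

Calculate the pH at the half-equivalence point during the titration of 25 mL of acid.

At half-equivalence [HA] = [A⁻], so Henderson-Hasselbalch gives pH = pKa = -log(5.97e-05) = 4.22.

pH = pKa = 4.22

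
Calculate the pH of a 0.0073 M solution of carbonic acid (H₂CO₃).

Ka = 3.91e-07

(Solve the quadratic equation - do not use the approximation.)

x² + Ka×x - Ka×C = 0. Using quadratic formula: [H⁺] = 5.3231e-05

pH = 4.27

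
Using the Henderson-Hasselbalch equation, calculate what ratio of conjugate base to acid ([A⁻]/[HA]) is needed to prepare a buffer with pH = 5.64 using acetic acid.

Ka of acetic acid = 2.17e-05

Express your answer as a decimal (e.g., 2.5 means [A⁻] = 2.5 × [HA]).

pKa = -log(2.17e-05) = 4.6635. pH = pKa + log([A⁻]/[HA]), so log([A⁻]/[HA]) = pH − pKa = 5.64 − 4.6635 = 0.9765. [A⁻]/[HA] = 10^(0.9765) = 9.47

[A⁻]/[HA] = 9.47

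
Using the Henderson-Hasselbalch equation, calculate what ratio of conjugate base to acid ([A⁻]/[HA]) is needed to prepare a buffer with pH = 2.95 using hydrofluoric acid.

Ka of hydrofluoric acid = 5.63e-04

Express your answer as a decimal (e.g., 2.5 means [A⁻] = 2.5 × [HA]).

pKa = -log(5.63e-04) = 3.2495. pH = pKa + log([A⁻]/[HA]), so log([A⁻]/[HA]) = pH − pKa = 2.95 − 3.2495 = -0.2995. [A⁻]/[HA] = 10^(-0.2995) = 0.502

[A⁻]/[HA] = 0.502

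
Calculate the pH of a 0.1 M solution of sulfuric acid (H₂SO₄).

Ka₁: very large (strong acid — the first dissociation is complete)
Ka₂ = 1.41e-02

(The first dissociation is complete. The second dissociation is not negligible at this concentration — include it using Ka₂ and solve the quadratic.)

First dissociation is complete: [H⁺]₀ = [HSO₄⁻]₀ = C = 0.1 M. Second dissociation HSO₄⁻ ⇌ H⁺ + SO₄²⁻: let x = [SO₄²⁻]. Ka₂ = (C + x)·x / (C − x) = 1.41e-02 → x² + (C + Ka₂)·x − Ka₂·C = 0 → x² + 0.11410·x − 1.410e-03 = 0. x = (−0.11410 + √(0.11410² + 4 × 1.410e-03)) / 2 = 1.1249e-02 M. [H⁺] = C + x = 0.1 + 1.1249e-02 = 1.1125e-01 M. pH = -log(1.1125e-01) = 0.95.

pH = 0.95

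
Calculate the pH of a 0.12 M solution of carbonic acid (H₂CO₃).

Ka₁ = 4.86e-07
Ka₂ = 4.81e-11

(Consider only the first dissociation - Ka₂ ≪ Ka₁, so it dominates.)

First dissociation dominates. From Ka₁ = [H⁺][HA⁻]/[H₂A], x² + Ka₁·x − Ka₁·C = 0 with C = 0.12 M and Ka₁ = 4.86e-07. Solving: [H⁺] = (−Ka₁ + √(Ka₁² + 4·Ka₁·C)) / 2 = 2.4125e-04 M. pH = -log(2.4125e-04) = 3.62.

pH = 3.62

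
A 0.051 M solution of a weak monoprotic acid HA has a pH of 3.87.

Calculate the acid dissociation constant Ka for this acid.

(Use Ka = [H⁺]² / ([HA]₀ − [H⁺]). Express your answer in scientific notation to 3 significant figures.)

[H⁺] = 10^(−pH) = 10^(−3.87) = 1.349e-04 M. For HA ⇌ H⁺ + A⁻, Ka = [H⁺][A⁻]/[HA] = [H⁺]² / ([HA]₀ − [H⁺]) = (1.349e-04)² / (0.051 − 1.349e-04) = 3.58e-07.

K_a = 3.58e-07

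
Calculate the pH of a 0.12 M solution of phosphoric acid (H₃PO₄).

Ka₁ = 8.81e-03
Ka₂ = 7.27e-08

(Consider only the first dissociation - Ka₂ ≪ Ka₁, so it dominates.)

First dissociation dominates. From Ka₁ = [H⁺][HA⁻]/[H₂A], x² + Ka₁·x − Ka₁·C = 0 with C = 0.12 M and Ka₁ = 8.81e-03. Solving: [H⁺] = (−Ka₁ + √(Ka₁² + 4·Ka₁·C)) / 2 = 2.8407e-02 M. pH = -log(2.8407e-02) = 1.55.

pH = 1.55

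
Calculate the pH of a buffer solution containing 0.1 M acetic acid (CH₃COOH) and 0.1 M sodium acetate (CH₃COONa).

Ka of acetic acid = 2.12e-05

pKa = -log(2.12e-05) = 4.67. pH = pKa + log([A⁻]/[HA]) = 4.67 + log(0.1/0.1)

pH = 4.67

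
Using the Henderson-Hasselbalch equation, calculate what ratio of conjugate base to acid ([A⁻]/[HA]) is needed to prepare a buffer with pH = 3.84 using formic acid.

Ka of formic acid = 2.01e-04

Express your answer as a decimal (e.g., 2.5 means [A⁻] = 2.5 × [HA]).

pKa = -log(2.01e-04) = 3.6968. pH = pKa + log([A⁻]/[HA]), so log([A⁻]/[HA]) = pH − pKa = 3.84 − 3.6968 = 0.1432. [A⁻]/[HA] = 10^(0.1432) = 1.39

[A⁻]/[HA] = 1.39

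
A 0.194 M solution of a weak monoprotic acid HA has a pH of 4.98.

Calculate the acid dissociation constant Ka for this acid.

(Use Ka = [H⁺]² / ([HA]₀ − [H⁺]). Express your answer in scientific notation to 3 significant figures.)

[H⁺] = 10^(−pH) = 10^(−4.98) = 1.047e-05 M. For HA ⇌ H⁺ + A⁻, Ka = [H⁺][A⁻]/[HA] = [H⁺]² / ([HA]₀ − [H⁺]) = (1.047e-05)² / (0.194 − 1.047e-05) = 5.65e-10.

K_a = 5.65e-10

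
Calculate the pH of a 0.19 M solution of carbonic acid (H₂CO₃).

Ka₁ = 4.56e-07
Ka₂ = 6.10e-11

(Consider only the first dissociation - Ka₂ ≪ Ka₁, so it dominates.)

First dissociation dominates. From Ka₁ = [H⁺][HA⁻]/[H₂A], x² + Ka₁·x − Ka₁·C = 0 with C = 0.19 M and Ka₁ = 4.56e-07. Solving: [H⁺] = (−Ka₁ + √(Ka₁² + 4·Ka₁·C)) / 2 = 2.9412e-04 M. pH = -log(2.9412e-04) = 3.53.

pH = 3.53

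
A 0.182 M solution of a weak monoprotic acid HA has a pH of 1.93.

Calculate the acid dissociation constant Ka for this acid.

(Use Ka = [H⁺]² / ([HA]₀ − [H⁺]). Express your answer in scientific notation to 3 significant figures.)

[H⁺] = 10^(−pH) = 10^(−1.93) = 1.175e-02 M. For HA ⇌ H⁺ + A⁻, Ka = [H⁺][A⁻]/[HA] = [H⁺]² / ([HA]₀ − [H⁺]) = (1.175e-02)² / (0.182 − 1.175e-02) = 8.11e-04.

K_a = 8.11e-04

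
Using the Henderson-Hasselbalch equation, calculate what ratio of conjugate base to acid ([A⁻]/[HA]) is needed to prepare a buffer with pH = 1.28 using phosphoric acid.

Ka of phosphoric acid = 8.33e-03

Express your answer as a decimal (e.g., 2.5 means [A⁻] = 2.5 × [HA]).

pKa = -log(8.33e-03) = 2.0794. pH = pKa + log([A⁻]/[HA]), so log([A⁻]/[HA]) = pH − pKa = 1.28 − 2.0794 = -0.7994. [A⁻]/[HA] = 10^(-0.7994) = 0.159

[A⁻]/[HA] = 0.159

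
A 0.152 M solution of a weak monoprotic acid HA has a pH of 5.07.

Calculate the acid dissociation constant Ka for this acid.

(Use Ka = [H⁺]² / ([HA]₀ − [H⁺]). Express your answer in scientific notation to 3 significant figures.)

[H⁺] = 10^(−pH) = 10^(−5.07) = 8.511e-06 M. For HA ⇌ H⁺ + A⁻, Ka = [H⁺][A⁻]/[HA] = [H⁺]² / ([HA]₀ − [H⁺]) = (8.511e-06)² / (0.152 − 8.511e-06) = 4.77e-10.

K_a = 4.77e-10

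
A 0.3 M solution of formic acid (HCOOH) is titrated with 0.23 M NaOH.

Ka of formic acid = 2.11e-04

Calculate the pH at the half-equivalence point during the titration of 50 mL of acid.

At half-equivalence [HA] = [A⁻], so Henderson-Hasselbalch gives pH = pKa = -log(2.11e-04) = 3.68.

pH = pKa = 3.68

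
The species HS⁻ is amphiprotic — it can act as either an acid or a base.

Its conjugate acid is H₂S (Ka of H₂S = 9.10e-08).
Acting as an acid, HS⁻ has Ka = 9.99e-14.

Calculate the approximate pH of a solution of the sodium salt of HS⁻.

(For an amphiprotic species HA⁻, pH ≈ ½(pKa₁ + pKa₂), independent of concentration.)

pKa₁ = -log(9.10e-08) = 7.04; pKa₂ = -log(9.99e-14) = 13.00. For an amphiprotic species, pH ≈ ½(pKa₁ + pKa₂) = ½(7.04 + 13.00) = 10.02.

pH = 10.02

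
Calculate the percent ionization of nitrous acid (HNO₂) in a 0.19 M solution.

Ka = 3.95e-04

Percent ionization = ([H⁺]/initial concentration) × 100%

Using Ka equilibrium: x² + Ka×x - Ka×C = 0. Solving: [H⁺] = 8.4679e-03. Percent = (8.4679e-03/0.19) × 100

Percent ionization = 4.46%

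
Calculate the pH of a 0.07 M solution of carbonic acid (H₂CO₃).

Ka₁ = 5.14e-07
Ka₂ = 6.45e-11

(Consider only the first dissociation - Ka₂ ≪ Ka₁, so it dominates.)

First dissociation dominates. From Ka₁ = [H⁺][HA⁻]/[H₂A], x² + Ka₁·x − Ka₁·C = 0 with C = 0.07 M and Ka₁ = 5.14e-07. Solving: [H⁺] = (−Ka₁ + √(Ka₁² + 4·Ka₁·C)) / 2 = 1.8943e-04 M. pH = -log(1.8943e-04) = 3.72.

pH = 3.72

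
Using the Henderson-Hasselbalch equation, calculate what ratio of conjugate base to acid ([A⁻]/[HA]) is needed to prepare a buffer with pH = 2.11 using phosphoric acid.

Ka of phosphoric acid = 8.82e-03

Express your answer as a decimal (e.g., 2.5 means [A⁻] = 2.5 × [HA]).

pKa = -log(8.82e-03) = 2.0545. pH = pKa + log([A⁻]/[HA]), so log([A⁻]/[HA]) = pH − pKa = 2.11 − 2.0545 = 0.0555. [A⁻]/[HA] = 10^(0.0555) = 1.14

[A⁻]/[HA] = 1.14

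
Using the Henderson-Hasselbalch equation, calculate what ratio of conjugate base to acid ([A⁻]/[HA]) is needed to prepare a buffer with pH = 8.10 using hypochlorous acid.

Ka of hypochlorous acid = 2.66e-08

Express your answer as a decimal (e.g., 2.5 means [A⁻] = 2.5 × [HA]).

pKa = -log(2.66e-08) = 7.5751. pH = pKa + log([A⁻]/[HA]), so log([A⁻]/[HA]) = pH − pKa = 8.10 − 7.5751 = 0.5249. [A⁻]/[HA] = 10^(0.5249) = 3.35

[A⁻]/[HA] = 3.35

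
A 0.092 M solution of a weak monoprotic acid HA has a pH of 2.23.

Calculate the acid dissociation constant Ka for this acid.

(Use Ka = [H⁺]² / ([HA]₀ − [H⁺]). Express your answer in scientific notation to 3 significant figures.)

[H⁺] = 10^(−pH) = 10^(−2.23) = 5.888e-03 M. For HA ⇌ H⁺ + A⁻, Ka = [H⁺][A⁻]/[HA] = [H⁺]² / ([HA]₀ − [H⁺]) = (5.888e-03)² / (0.092 − 5.888e-03) = 4.03e-04.

K_a = 4.03e-04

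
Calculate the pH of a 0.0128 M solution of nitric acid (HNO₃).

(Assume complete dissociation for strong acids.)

[H⁺] = 0.0128 M for strong acid. pH = -log[H⁺] = -log(0.0128)

pH = 1.89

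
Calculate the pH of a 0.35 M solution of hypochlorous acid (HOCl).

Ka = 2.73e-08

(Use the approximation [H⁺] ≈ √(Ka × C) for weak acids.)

[H⁺] = √(Ka × C) = √(2.73e-08 × 0.35) = 9.7750e-05. pH = -log(9.7750e-05)

pH = 4.01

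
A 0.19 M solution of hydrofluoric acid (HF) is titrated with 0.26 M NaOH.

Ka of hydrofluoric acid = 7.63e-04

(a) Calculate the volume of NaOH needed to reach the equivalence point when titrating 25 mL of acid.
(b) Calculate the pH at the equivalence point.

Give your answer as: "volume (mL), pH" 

moles acid = 0.19 × 25/1000 = 0.00475 mol; V_base = moles/0.26 × 1000 = 18.3 mL. At equivalence only the conjugate base is present: [A⁻] = 0.00475/0.043 = 1.0978e-01 M. Kb = Kw/Ka = 1.31e-11; [OH⁻] = √(Kb × [A⁻]) = 1.1995e-06; pOH = 5.92; pH = 14 - pOH = 8.08.

V = 18.3 mL, pH = 8.08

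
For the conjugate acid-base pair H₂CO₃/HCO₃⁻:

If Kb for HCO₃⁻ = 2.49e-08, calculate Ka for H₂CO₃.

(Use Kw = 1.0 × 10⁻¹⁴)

For a conjugate pair Ka × Kb = Kw, so Ka = Kw/Kb = 1.0 × 10⁻¹⁴ / 2.49e-08 = 4.02e-07.

K_a = 4.02e-07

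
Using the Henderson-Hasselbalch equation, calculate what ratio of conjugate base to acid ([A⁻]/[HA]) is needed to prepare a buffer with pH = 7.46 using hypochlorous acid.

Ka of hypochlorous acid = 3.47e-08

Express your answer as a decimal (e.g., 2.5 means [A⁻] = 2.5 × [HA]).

pKa = -log(3.47e-08) = 7.4597. pH = pKa + log([A⁻]/[HA]), so log([A⁻]/[HA]) = pH − pKa = 7.46 − 7.4597 = 0.0003. [A⁻]/[HA] = 10^(0.0003) = 1.00

[A⁻]/[HA] = 1.00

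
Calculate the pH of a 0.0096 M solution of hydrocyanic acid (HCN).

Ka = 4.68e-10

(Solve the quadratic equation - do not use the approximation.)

x² + Ka×x - Ka×C = 0. Using quadratic formula: [H⁺] = 2.1194e-06

pH = 5.67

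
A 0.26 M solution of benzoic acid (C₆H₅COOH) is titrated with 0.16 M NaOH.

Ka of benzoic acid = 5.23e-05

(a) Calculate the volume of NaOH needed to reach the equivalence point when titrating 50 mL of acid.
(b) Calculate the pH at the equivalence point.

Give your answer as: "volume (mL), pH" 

moles acid = 0.26 × 50/1000 = 0.013 mol; V_base = moles/0.16 × 1000 = 81.2 mL. At equivalence only the conjugate base is present: [A⁻] = 0.013/0.131 = 9.9048e-02 M. Kb = Kw/Ka = 1.91e-10; [OH⁻] = √(Kb × [A⁻]) = 4.3518e-06; pOH = 5.36; pH = 14 - pOH = 8.64.

V = 81.2 mL, pH = 8.64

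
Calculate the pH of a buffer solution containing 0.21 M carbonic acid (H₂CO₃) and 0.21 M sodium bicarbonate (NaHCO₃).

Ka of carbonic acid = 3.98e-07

pKa = -log(3.98e-07) = 6.40. pH = pKa + log([A⁻]/[HA]) = 6.40 + log(0.21/0.21)

pH = 6.40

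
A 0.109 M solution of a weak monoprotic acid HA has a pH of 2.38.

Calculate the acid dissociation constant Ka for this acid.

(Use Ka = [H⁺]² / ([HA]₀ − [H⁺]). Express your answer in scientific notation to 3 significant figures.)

[H⁺] = 10^(−pH) = 10^(−2.38) = 4.169e-03 M. For HA ⇌ H⁺ + A⁻, Ka = [H⁺][A⁻]/[HA] = [H⁺]² / ([HA]₀ − [H⁺]) = (4.169e-03)² / (0.109 − 4.169e-03) = 1.66e-04.

K_a = 1.66e-04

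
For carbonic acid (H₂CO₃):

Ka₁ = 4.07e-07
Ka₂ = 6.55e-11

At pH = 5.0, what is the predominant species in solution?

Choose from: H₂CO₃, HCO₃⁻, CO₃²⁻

pKa₁ = 6.39, pKa₂ = 10.18. For a polyprotic acid the predominant species crosses at each pKa: below pKa_n the protonated form dominates, above it the deprotonated form does. At pH = 5.0, the predominant species is H₂CO₃.

H₂CO₃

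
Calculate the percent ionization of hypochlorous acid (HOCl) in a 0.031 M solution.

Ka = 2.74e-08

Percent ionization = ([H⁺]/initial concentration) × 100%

Using Ka equilibrium: x² + Ka×x - Ka×C = 0. Solving: [H⁺] = 2.9131e-05. Percent = (2.9131e-05/0.031) × 100

Percent ionization = 0.094%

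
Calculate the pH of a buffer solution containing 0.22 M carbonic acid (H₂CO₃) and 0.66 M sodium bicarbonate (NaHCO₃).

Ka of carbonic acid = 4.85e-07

pKa = -log(4.85e-07) = 6.31. pH = pKa + log([A⁻]/[HA]) = 6.31 + log(0.66/0.22)

pH = 6.79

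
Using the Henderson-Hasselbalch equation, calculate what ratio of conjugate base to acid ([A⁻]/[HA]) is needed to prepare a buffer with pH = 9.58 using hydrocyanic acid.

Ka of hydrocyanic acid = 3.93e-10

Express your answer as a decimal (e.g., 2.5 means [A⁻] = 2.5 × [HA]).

pKa = -log(3.93e-10) = 9.4056. pH = pKa + log([A⁻]/[HA]), so log([A⁻]/[HA]) = pH − pKa = 9.58 − 9.4056 = 0.1744. [A⁻]/[HA] = 10^(0.1744) = 1.49

[A⁻]/[HA] = 1.49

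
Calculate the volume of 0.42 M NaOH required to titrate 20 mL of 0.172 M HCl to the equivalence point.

At equivalence: moles acid = moles base. moles HCl = 0.172 × 20/1000 = 0.00344 mol. V_base = moles / 0.42 × 1000 = 8.2 mL.

V_{base} = 8.2 mL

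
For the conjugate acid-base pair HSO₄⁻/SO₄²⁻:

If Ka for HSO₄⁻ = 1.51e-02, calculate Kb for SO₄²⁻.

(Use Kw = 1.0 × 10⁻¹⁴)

For a conjugate pair Ka × Kb = Kw, so Kb = Kw/Ka = 1.0 × 10⁻¹⁴ / 1.51e-02 = 6.62e-13.

K_b = 6.62e-13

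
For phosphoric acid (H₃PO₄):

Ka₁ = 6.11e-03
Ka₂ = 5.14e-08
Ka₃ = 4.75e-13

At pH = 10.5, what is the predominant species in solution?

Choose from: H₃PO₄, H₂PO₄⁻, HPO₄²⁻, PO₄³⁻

pKa₁ = 2.21, pKa₂ = 7.29, pKa₃ = 12.32. For a polyprotic acid the predominant species crosses at each pKa: below pKa_n the protonated form dominates, above it the deprotonated form does. At pH = 10.5, the predominant species is HPO₄²⁻.

HPO₄²⁻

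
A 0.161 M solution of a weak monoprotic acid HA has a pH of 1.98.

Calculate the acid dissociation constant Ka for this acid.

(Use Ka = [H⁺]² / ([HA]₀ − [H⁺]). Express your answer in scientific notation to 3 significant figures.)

[H⁺] = 10^(−pH) = 10^(−1.98) = 1.047e-02 M. For HA ⇌ H⁺ + A⁻, Ka = [H⁺][A⁻]/[HA] = [H⁺]² / ([HA]₀ − [H⁺]) = (1.047e-02)² / (0.161 − 1.047e-02) = 7.28e-04.

K_a = 7.28e-04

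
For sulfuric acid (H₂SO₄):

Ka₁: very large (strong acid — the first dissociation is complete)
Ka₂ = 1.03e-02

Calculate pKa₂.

pKa₂ = -log(Ka₂) = -log(1.03e-02) = 1.99.

pK_{a2} = 1.99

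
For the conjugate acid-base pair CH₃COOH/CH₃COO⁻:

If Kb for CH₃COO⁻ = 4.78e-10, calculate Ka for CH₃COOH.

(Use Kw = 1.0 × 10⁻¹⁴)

For a conjugate pair Ka × Kb = Kw, so Ka = Kw/Kb = 1.0 × 10⁻¹⁴ / 4.78e-10 = 2.09e-05.

K_a = 2.09e-05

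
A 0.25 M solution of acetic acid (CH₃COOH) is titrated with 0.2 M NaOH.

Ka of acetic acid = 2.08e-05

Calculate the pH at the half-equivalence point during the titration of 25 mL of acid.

At half-equivalence [HA] = [A⁻], so Henderson-Hasselbalch gives pH = pKa = -log(2.08e-05) = 4.68.

pH = pKa = 4.68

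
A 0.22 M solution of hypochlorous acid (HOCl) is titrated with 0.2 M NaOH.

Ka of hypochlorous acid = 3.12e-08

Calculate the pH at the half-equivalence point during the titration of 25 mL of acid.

At half-equivalence [HA] = [A⁻], so Henderson-Hasselbalch gives pH = pKa = -log(3.12e-08) = 7.51.

pH = pKa = 7.51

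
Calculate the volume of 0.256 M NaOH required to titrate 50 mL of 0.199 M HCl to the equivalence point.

At equivalence: moles acid = moles base. moles HCl = 0.199 × 50/1000 = 0.00995 mol. V_base = moles / 0.256 × 1000 = 38.9 mL.

V_{base} = 38.9 mL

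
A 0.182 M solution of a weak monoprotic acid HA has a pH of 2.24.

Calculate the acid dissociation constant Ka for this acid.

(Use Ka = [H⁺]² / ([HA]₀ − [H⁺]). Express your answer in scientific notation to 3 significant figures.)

[H⁺] = 10^(−pH) = 10^(−2.24) = 5.754e-03 M. For HA ⇌ H⁺ + A⁻, Ka = [H⁺][A⁻]/[HA] = [H⁺]² / ([HA]₀ − [H⁺]) = (5.754e-03)² / (0.182 − 5.754e-03) = 1.88e-04.

K_a = 1.88e-04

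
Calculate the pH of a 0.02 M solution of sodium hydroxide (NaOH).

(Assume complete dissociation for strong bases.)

[OH⁻] = 0.02 M for strong base. pOH = -log[OH⁻] = 1.70, pH = 14 - pOH

pH = 12.30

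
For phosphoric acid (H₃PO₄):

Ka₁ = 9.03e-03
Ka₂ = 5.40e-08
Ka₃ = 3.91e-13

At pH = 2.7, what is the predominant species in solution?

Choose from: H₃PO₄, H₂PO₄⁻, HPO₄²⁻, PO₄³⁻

pKa₁ = 2.04, pKa₂ = 7.27, pKa₃ = 12.41. For a polyprotic acid the predominant species crosses at each pKa: below pKa_n the protonated form dominates, above it the deprotonated form does. At pH = 2.7, the predominant species is H₂PO₄⁻.

H₂PO₄⁻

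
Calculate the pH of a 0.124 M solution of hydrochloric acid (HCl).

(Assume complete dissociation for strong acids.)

[H⁺] = 0.124 M for strong acid. pH = -log[H⁺] = -log(0.124)

pH = 0.91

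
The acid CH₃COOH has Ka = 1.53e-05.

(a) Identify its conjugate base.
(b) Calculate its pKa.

(a) The conjugate base is formed by removing one H⁺ from CH₃COOH, giving CH₃COO⁻. (b) pKa = -log(Ka) = -log(1.53e-05) = 4.82.

Conjugate base: CH₃COO⁻; pK_a = 4.82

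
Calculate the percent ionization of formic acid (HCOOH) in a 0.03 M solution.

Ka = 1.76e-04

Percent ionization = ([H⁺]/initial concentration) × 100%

Using Ka equilibrium: x² + Ka×x - Ka×C = 0. Solving: [H⁺] = 2.2115e-03. Percent = (2.2115e-03/0.03) × 100

Percent ionization = 7.37%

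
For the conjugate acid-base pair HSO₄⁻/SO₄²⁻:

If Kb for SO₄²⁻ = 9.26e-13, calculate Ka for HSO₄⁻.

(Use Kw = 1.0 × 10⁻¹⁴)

For a conjugate pair Ka × Kb = Kw, so Ka = Kw/Kb = 1.0 × 10⁻¹⁴ / 9.26e-13 = 1.08e-02.

K_a = 1.08e-02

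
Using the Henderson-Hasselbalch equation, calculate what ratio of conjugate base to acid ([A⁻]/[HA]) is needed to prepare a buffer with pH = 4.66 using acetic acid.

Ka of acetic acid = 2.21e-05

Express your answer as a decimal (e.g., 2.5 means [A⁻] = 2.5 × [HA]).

pKa = -log(2.21e-05) = 4.6556. pH = pKa + log([A⁻]/[HA]), so log([A⁻]/[HA]) = pH − pKa = 4.66 − 4.6556 = 0.0044. [A⁻]/[HA] = 10^(0.0044) = 1.01

[A⁻]/[HA] = 1.01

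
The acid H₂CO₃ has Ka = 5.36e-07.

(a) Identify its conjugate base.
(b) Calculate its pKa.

(a) The conjugate base is formed by removing one H⁺ from H₂CO₃, giving HCO₃⁻. (b) pKa = -log(Ka) = -log(5.36e-07) = 6.27.

Conjugate base: HCO₃⁻; pK_a = 6.27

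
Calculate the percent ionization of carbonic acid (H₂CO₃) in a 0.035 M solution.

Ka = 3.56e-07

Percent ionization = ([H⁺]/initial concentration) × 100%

Using Ka equilibrium: x² + Ka×x - Ka×C = 0. Solving: [H⁺] = 1.1145e-04. Percent = (1.1145e-04/0.035) × 100

Percent ionization = 0.318%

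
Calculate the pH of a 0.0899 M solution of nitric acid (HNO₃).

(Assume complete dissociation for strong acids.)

[H⁺] = 0.0899 M for strong acid. pH = -log[H⁺] = -log(0.0899)

pH = 1.05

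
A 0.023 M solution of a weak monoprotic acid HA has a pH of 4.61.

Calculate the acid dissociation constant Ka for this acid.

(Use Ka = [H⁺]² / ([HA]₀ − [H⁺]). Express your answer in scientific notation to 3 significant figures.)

[H⁺] = 10^(−pH) = 10^(−4.61) = 2.455e-05 M. For HA ⇌ H⁺ + A⁻, Ka = [H⁺][A⁻]/[HA] = [H⁺]² / ([HA]₀ − [H⁺]) = (2.455e-05)² / (0.023 − 2.455e-05) = 2.62e-08.

K_a = 2.62e-08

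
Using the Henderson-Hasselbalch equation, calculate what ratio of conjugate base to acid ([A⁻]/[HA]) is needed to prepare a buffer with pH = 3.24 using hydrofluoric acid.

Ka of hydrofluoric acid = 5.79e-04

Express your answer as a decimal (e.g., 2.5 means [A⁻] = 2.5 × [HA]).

pKa = -log(5.79e-04) = 3.2373. pH = pKa + log([A⁻]/[HA]), so log([A⁻]/[HA]) = pH − pKa = 3.24 − 3.2373 = 0.0027. [A⁻]/[HA] = 10^(0.0027) = 1.01

[A⁻]/[HA] = 1.01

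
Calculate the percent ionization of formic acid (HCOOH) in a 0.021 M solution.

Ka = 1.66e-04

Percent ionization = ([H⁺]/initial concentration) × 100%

Using Ka equilibrium: x² + Ka×x - Ka×C = 0. Solving: [H⁺] = 1.7859e-03. Percent = (1.7859e-03/0.021) × 100

Percent ionization = 8.5%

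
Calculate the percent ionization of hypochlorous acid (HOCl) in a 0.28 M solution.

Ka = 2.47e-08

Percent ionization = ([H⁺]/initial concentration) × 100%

Using Ka equilibrium: x² + Ka×x - Ka×C = 0. Solving: [H⁺] = 8.3150e-05. Percent = (8.3150e-05/0.28) × 100

Percent ionization = 0.0297%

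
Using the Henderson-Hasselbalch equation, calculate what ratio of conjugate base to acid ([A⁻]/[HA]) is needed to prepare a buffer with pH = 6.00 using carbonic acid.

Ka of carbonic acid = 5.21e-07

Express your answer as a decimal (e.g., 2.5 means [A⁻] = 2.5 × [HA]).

pKa = -log(5.21e-07) = 6.2832. pH = pKa + log([A⁻]/[HA]), so log([A⁻]/[HA]) = pH − pKa = 6.00 − 6.2832 = -0.2832. [A⁻]/[HA] = 10^(-0.2832) = 0.521

[A⁻]/[HA] = 0.521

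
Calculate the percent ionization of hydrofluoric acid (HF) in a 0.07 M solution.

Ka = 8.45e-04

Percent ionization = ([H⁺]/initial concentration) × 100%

Using Ka equilibrium: x² + Ka×x - Ka×C = 0. Solving: [H⁺] = 7.2800e-03. Percent = (7.2800e-03/0.07) × 100

Percent ionization = 10.4%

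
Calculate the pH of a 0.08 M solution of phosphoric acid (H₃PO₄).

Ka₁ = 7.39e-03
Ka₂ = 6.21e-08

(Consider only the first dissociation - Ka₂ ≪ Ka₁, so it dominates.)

First dissociation dominates. From Ka₁ = [H⁺][HA⁻]/[H₂A], x² + Ka₁·x − Ka₁·C = 0 with C = 0.08 M and Ka₁ = 7.39e-03. Solving: [H⁺] = (−Ka₁ + √(Ka₁² + 4·Ka₁·C)) / 2 = 2.0899e-02 M. pH = -log(2.0899e-02) = 1.68.

pH = 1.68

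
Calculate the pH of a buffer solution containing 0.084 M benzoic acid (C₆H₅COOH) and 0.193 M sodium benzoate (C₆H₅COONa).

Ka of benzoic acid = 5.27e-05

pKa = -log(5.27e-05) = 4.28. pH = pKa + log([A⁻]/[HA]) = 4.28 + log(0.193/0.084)

pH = 4.64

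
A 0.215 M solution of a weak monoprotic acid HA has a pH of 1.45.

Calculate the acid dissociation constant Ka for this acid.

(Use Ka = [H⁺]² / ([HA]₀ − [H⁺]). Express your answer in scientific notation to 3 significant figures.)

[H⁺] = 10^(−pH) = 10^(−1.45) = 3.548e-02 M. For HA ⇌ H⁺ + A⁻, Ka = [H⁺][A⁻]/[HA] = [H⁺]² / ([HA]₀ − [H⁺]) = (3.548e-02)² / (0.215 − 3.548e-02) = 7.01e-03.

K_a = 7.01e-03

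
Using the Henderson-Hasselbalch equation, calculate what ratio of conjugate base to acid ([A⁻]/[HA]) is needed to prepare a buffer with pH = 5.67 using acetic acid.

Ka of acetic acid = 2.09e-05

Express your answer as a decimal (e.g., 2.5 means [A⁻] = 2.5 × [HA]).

pKa = -log(2.09e-05) = 4.6799. pH = pKa + log([A⁻]/[HA]), so log([A⁻]/[HA]) = pH − pKa = 5.67 − 4.6799 = 0.9901. [A⁻]/[HA] = 10^(0.9901) = 9.78

[A⁻]/[HA] = 9.78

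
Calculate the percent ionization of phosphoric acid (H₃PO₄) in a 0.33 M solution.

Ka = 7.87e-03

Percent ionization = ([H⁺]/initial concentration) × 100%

Using Ka equilibrium: x² + Ka×x - Ka×C = 0. Solving: [H⁺] = 4.7178e-02. Percent = (4.7178e-02/0.33) × 100

Percent ionization = 14.3%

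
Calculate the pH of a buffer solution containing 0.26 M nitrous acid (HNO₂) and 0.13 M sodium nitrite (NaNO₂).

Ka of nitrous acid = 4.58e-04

pKa = -log(4.58e-04) = 3.34. pH = pKa + log([A⁻]/[HA]) = 3.34 + log(0.13/0.26)

pH = 3.04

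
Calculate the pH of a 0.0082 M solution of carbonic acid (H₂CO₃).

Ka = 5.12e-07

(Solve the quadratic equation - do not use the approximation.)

x² + Ka×x - Ka×C = 0. Using quadratic formula: [H⁺] = 6.4540e-05

pH = 4.19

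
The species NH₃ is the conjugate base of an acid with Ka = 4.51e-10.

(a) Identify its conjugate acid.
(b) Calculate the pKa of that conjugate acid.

(a) The conjugate acid is formed by adding one H⁺ to NH₃, giving NH₄⁺. (b) pKa = -log(Ka) = -log(4.51e-10) = 9.35.

Conjugate acid: NH₄⁺; pK_a = 9.35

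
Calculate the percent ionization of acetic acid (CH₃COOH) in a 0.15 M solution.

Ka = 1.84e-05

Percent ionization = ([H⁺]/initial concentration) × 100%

Using Ka equilibrium: x² + Ka×x - Ka×C = 0. Solving: [H⁺] = 1.6522e-03. Percent = (1.6522e-03/0.15) × 100

Percent ionization = 1.1%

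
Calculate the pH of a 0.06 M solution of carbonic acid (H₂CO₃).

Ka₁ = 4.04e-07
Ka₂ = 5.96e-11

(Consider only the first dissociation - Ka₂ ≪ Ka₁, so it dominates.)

First dissociation dominates. From Ka₁ = [H⁺][HA⁻]/[H₂A], x² + Ka₁·x − Ka₁·C = 0 with C = 0.06 M and Ka₁ = 4.04e-07. Solving: [H⁺] = (−Ka₁ + √(Ka₁² + 4·Ka₁·C)) / 2 = 1.5549e-04 M. pH = -log(1.5549e-04) = 3.81.

pH = 3.81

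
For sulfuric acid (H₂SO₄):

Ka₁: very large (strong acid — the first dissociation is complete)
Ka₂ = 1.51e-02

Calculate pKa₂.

pKa₂ = -log(Ka₂) = -log(1.51e-02) = 1.82.

pK_{a2} = 1.82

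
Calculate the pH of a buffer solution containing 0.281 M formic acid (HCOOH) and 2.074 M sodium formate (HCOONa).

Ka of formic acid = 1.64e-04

pKa = -log(1.64e-04) = 3.79. pH = pKa + log([A⁻]/[HA]) = 3.79 + log(2.074/0.281)

pH = 4.65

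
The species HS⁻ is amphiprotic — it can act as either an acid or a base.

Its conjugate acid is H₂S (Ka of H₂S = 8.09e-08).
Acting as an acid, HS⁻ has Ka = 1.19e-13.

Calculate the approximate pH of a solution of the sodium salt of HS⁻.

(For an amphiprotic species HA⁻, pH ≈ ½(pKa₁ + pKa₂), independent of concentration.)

pKa₁ = -log(8.09e-08) = 7.09; pKa₂ = -log(1.19e-13) = 12.92. For an amphiprotic species, pH ≈ ½(pKa₁ + pKa₂) = ½(7.09 + 12.92) = 10.01.

pH = 10.01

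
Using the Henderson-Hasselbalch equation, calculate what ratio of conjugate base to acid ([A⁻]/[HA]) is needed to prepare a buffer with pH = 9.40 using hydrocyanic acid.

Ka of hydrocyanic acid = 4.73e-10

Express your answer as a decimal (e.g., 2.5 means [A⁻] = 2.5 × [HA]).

pKa = -log(4.73e-10) = 9.3251. pH = pKa + log([A⁻]/[HA]), so log([A⁻]/[HA]) = pH − pKa = 9.40 − 9.3251 = 0.0749. [A⁻]/[HA] = 10^(0.0749) = 1.19

[A⁻]/[HA] = 1.19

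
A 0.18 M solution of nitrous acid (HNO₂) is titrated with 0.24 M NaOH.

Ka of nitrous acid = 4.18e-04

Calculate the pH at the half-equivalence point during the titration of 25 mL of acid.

At half-equivalence [HA] = [A⁻], so Henderson-Hasselbalch gives pH = pKa = -log(4.18e-04) = 3.38.

pH = pKa = 3.38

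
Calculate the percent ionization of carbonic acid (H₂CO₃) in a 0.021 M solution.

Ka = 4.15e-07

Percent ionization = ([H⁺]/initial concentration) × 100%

Using Ka equilibrium: x² + Ka×x - Ka×C = 0. Solving: [H⁺] = 9.3147e-05. Percent = (9.3147e-05/0.021) × 100

Percent ionization = 0.444%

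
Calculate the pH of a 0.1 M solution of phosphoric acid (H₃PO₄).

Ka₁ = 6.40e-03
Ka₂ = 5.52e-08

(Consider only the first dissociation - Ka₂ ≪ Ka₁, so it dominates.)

First dissociation dominates. From Ka₁ = [H⁺][HA⁻]/[H₂A], x² + Ka₁·x − Ka₁·C = 0 with C = 0.1 M and Ka₁ = 6.40e-03. Solving: [H⁺] = (−Ka₁ + √(Ka₁² + 4·Ka₁·C)) / 2 = 2.2300e-02 M. pH = -log(2.2300e-02) = 1.65.

pH = 1.65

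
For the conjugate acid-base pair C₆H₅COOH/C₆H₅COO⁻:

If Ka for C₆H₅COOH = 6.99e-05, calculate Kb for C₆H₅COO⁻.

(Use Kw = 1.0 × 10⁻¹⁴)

For a conjugate pair Ka × Kb = Kw, so Kb = Kw/Ka = 1.0 × 10⁻¹⁴ / 6.99e-05 = 1.43e-10.

K_b = 1.43e-10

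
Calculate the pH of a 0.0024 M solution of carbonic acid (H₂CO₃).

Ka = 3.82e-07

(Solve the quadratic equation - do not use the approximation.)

x² + Ka×x - Ka×C = 0. Using quadratic formula: [H⁺] = 3.0088e-05

pH = 4.52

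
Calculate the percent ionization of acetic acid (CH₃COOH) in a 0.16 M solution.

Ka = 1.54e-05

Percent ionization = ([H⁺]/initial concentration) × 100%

Using Ka equilibrium: x² + Ka×x - Ka×C = 0. Solving: [H⁺] = 1.5620e-03. Percent = (1.5620e-03/0.16) × 100

Percent ionization = 0.976%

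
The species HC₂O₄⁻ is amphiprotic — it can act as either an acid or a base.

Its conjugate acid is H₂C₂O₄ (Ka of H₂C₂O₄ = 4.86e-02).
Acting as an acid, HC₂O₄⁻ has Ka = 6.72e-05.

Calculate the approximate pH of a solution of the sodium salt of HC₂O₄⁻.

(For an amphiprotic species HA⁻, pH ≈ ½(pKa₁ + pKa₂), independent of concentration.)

pKa₁ = -log(4.86e-02) = 1.31; pKa₂ = -log(6.72e-05) = 4.17. For an amphiprotic species, pH ≈ ½(pKa₁ + pKa₂) = ½(1.31 + 4.17) = 2.74.

pH = 2.74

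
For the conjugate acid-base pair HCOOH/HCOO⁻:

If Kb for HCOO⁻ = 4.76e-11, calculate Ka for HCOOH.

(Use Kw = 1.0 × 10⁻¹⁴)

For a conjugate pair Ka × Kb = Kw, so Ka = Kw/Kb = 1.0 × 10⁻¹⁴ / 4.76e-11 = 2.10e-04.

K_a = 2.10e-04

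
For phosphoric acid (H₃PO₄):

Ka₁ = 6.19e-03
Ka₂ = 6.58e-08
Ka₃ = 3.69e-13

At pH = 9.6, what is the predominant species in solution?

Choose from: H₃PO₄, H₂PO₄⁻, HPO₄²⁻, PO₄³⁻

pKa₁ = 2.21, pKa₂ = 7.18, pKa₃ = 12.43. For a polyprotic acid the predominant species crosses at each pKa: below pKa_n the protonated form dominates, above it the deprotonated form does. At pH = 9.6, the predominant species is HPO₄²⁻.

HPO₄²⁻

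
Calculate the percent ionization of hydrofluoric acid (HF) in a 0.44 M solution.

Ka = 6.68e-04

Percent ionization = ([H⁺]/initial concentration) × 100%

Using Ka equilibrium: x² + Ka×x - Ka×C = 0. Solving: [H⁺] = 1.6813e-02. Percent = (1.6813e-02/0.44) × 100

Percent ionization = 3.82%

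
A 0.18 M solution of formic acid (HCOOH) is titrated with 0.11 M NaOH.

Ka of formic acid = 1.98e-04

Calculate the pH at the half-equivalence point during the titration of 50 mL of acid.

At half-equivalence [HA] = [A⁻], so Henderson-Hasselbalch gives pH = pKa = -log(1.98e-04) = 3.70.

pH = pKa = 3.70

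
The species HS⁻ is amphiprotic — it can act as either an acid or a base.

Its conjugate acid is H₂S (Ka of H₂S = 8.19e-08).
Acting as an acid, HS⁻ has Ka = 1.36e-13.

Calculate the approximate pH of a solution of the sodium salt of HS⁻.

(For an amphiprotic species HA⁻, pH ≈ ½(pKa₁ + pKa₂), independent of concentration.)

pKa₁ = -log(8.19e-08) = 7.09; pKa₂ = -log(1.36e-13) = 12.87. For an amphiprotic species, pH ≈ ½(pKa₁ + pKa₂) = ½(7.09 + 12.87) = 9.98.

pH = 9.98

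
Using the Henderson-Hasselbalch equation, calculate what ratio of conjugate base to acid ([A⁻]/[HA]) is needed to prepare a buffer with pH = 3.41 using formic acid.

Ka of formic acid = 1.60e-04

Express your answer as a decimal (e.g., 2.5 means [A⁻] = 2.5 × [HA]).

pKa = -log(1.60e-04) = 3.7959. pH = pKa + log([A⁻]/[HA]), so log([A⁻]/[HA]) = pH − pKa = 3.41 − 3.7959 = -0.3859. [A⁻]/[HA] = 10^(-0.3859) = 0.411

[A⁻]/[HA] = 0.411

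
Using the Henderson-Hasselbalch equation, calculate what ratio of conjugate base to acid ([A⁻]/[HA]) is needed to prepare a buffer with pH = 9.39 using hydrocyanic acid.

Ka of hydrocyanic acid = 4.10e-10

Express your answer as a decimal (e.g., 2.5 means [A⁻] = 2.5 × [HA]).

pKa = -log(4.10e-10) = 9.3872. pH = pKa + log([A⁻]/[HA]), so log([A⁻]/[HA]) = pH − pKa = 9.39 − 9.3872 = 0.0028. [A⁻]/[HA] = 10^(0.0028) = 1.01

[A⁻]/[HA] = 1.01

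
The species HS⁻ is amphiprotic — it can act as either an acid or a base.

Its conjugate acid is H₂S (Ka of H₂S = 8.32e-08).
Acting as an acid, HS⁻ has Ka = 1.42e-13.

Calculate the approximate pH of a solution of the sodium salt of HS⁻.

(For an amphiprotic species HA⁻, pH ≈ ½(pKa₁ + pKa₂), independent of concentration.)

pKa₁ = -log(8.32e-08) = 7.08; pKa₂ = -log(1.42e-13) = 12.85. For an amphiprotic species, pH ≈ ½(pKa₁ + pKa₂) = ½(7.08 + 12.85) = 9.96.

pH = 9.96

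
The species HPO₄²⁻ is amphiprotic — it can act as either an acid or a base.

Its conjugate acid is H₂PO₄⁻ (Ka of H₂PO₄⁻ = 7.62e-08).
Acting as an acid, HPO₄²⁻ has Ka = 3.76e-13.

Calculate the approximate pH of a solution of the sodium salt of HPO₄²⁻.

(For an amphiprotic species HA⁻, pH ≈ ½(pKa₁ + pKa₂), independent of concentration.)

pKa₁ = -log(7.62e-08) = 7.12; pKa₂ = -log(3.76e-13) = 12.42. For an amphiprotic species, pH ≈ ½(pKa₁ + pKa₂) = ½(7.12 + 12.42) = 9.77.

pH = 9.77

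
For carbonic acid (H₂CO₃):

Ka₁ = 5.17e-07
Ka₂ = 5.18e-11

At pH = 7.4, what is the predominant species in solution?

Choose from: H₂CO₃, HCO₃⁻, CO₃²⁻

pKa₁ = 6.29, pKa₂ = 10.29. For a polyprotic acid the predominant species crosses at each pKa: below pKa_n the protonated form dominates, above it the deprotonated form does. At pH = 7.4, the predominant species is HCO₃⁻.

HCO₃⁻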